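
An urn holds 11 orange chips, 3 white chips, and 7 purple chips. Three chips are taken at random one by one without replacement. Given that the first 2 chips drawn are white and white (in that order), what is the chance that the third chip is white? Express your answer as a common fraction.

After removing 2 white, the urn has 1 white out of 19 remaining.
P(third is white | given) = 1/19 ≈ 0.0526.

1/19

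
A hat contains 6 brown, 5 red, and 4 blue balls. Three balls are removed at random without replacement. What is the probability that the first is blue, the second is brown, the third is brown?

4/91

Multiply the conditional probability of each draw in order, without replacement, so each draw removes one from its color and from the total.
P = (4/15) · (6/14) · (5/13) = 4/91 ≈ 0.0440.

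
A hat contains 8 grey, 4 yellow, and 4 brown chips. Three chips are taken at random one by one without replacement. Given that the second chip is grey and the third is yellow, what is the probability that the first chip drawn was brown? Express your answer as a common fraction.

2/7

P(first=brown and the second chip is grey and the third is yellow) = (4/16)·(8/15)·(4/14) = 4/105.
P(E) = Σ over first color = 1/15 + 1/35 + 4/105 = 2/15.
By Bayes, P(first=brown | E) = 4/105 / 2/15 = 2/7 ≈ 0.2857.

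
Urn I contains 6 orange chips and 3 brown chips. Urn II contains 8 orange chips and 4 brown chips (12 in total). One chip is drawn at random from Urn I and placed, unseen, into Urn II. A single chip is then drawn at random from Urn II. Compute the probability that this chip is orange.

Condition on how many of the transferred chips are orange (from Urn I: 6 orange of 9; then Urn II has 13 total).
  0 orange: C(6,0)C(3,1)/C(9,1) = 1/3; then P = 8/13
  1 orange: C(6,1)C(3,0)/C(9,1) = 2/3; then P = 9/13
P(orange from Urn II) = 2/3 ≈ 0.6667.

2/3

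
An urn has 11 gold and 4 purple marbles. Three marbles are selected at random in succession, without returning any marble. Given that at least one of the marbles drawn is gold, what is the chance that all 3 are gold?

15/41

P(all 3 gold) = C(11,3)/C(15,3) = 33/91; P(at least one gold) = 1 − C(4,3)/C(15,3) = 451/455.
Since 'all 3 gold' ⊆ 'at least one gold', P(all 3 | at least one) = 33/91 / 451/455 = 15/41 ≈ 0.3659.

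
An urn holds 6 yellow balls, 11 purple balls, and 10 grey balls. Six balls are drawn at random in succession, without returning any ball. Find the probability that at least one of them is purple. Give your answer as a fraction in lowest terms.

Use the complement: P(at least one purple) = 1 − P(no purple).
P(none) = C(16,6)/C(27,6) = 8008/296010.
So P = 1 − 8008/296010 = 1007/1035 ≈ 0.9729.

1007/1035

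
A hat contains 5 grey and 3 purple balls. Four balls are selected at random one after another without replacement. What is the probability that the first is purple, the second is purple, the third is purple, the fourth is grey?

Multiply the conditional probability of each draw in order, without replacement, so each draw removes one from its color and from the total.
P = (3/8) · (2/7) · (1/6) · (5/5) = 1/56 ≈ 0.0179.

1/56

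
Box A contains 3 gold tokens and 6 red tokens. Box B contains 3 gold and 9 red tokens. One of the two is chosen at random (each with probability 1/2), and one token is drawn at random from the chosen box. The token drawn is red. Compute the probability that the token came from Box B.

P(red | Box A) = 2/3; P(red | Box B) = 3/4.
P(red) = 1/2·2/3 + 1/2·3/4 = 17/24.
By Bayes' rule, P(Box B | red) = 3/8 / 17/24 = 9/17 ≈ 0.5294.

9/17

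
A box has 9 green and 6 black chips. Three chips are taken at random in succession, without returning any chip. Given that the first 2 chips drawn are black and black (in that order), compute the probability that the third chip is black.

4/13

After removing 2 black, the box has 4 black out of 13 remaining.
P(third is black | given) = 4/13 ≈ 0.3077.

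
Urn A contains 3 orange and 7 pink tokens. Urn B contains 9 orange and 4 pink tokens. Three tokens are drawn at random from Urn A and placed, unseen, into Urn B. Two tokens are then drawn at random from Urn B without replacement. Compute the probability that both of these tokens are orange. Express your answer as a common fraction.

Condition on how many of the transferred tokens are orange (from Urn A: 3 orange of 10; then Urn B has 16 total).
  0 orange: C(3,0)C(7,3)/C(10,3) = 7/24; then P = C(9,2)/C(16,2) = 3/10
  1 orange: C(3,1)C(7,2)/C(10,3) = 21/40; then P = C(10,2)/C(16,2) = 3/8
  2 orange: C(3,2)C(7,1)/C(10,3) = 7/40; then P = C(11,2)/C(16,2) = 11/24
  3 orange: C(3,3)C(7,0)/C(10,3) = 1/120; then P = C(12,2)/C(16,2) = 11/20
P(both orange) = 443/1200 ≈ 0.3692.

443/1200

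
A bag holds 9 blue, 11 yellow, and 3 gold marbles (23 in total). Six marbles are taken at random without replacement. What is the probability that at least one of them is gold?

1091/1771

Use the complement: P(at least one gold) = 1 − P(no gold).
P(none) = C(20,6)/C(23,6) = 38760/100947.
So P = 1 − 38760/100947 = 1091/1771 ≈ 0.6160.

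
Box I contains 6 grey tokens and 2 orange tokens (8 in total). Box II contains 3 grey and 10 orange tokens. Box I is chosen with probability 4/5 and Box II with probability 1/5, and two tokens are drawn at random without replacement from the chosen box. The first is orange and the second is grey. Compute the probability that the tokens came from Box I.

156/191

P(E | Box I) = 3/14; P(E | Box II) = 5/26.
P(E) = 4/5·3/14 + 1/5·5/26 = 191/910.
By Bayes' rule, P(Box I | E) = 6/35 / 191/910 = 156/191 ≈ 0.8168.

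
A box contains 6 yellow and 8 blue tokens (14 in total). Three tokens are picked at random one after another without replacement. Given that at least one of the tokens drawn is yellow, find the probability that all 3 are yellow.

P(all 3 yellow) = C(6,3)/C(14,3) = 5/91; P(at least one yellow) = 1 − C(8,3)/C(14,3) = 11/13.
Since 'all 3 yellow' ⊆ 'at least one yellow', P(all 3 | at least one) = 5/91 / 11/13 = 5/77 ≈ 0.0649.

5/77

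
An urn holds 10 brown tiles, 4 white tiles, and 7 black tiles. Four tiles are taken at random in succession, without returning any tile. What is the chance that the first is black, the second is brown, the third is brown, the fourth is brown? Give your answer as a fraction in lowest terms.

Multiply the conditional probability of each draw in order, without replacement, so each draw removes one from its color and from the total.
P = (7/21) · (10/20) · (9/19) · (8/18) = 2/57 ≈ 0.0351.

2/57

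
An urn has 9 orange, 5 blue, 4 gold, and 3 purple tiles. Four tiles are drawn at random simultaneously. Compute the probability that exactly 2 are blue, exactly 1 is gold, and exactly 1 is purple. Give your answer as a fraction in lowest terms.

Unordered draws without replacement: count favorable combinations over C(21,4).
Favorable = C(9,0) · C(5,2) · C(4,1) · C(3,1) = 120; total = C(21,4) = 5985.
P = 120/5985 = 8/399 ≈ 0.0201.

8/399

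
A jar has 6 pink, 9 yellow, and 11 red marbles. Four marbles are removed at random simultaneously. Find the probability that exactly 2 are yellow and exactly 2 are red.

Unordered draws without replacement: count favorable combinations over C(26,4).
Favorable = C(6,0) · C(9,2) · C(11,2) = 1980; total = C(26,4) = 14950.
P = 1980/14950 = 198/1495 ≈ 0.1324.

198/1495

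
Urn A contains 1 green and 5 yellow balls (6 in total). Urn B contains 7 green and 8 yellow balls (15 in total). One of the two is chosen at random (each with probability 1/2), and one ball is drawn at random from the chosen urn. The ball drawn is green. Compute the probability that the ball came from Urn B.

14/19

P(green | Urn A) = 1/6; P(green | Urn B) = 7/15.
P(green) = 1/2·1/6 + 1/2·7/15 = 19/60.
By Bayes' rule, P(Urn B | green) = 7/30 / 19/60 = 14/19 ≈ 0.7368.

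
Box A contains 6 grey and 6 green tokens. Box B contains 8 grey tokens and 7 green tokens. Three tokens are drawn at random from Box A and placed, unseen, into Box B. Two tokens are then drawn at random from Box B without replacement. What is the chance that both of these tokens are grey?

895/3366

Condition on how many of the transferred tokens are grey (from Box A: 6 grey of 12; then Box B has 18 total).
  0 grey: C(6,0)C(6,3)/C(12,3) = 1/11; then P = C(8,2)/C(18,2) = 28/153
  1 grey: C(6,1)C(6,2)/C(12,3) = 9/22; then P = C(9,2)/C(18,2) = 4/17
  2 grey: C(6,2)C(6,1)/C(12,3) = 9/22; then P = C(10,2)/C(18,2) = 5/17
  3 grey: C(6,3)C(6,0)/C(12,3) = 1/11; then P = C(11,2)/C(18,2) = 55/153
P(both grey) = 895/3366 ≈ 0.2659.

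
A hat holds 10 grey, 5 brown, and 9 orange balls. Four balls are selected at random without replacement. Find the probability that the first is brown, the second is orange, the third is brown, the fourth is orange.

10/1771

Multiply the conditional probability of each draw in order, without replacement, so each draw removes one from its color and from the total.
P = (5/24) · (9/23) · (4/22) · (8/21) = 10/1771 ≈ 0.0056.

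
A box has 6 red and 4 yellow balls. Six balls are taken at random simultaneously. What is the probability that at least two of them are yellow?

37/42

Sum the hypergeometric tail for j = 2,…,4 yellow balls.
Favorable = C(4,2)·C(6,4) + C(4,3)·C(6,3) + C(4,4)·C(6,2) = 185; total = C(10,6) = 210.
P = 185/210 = 37/42 ≈ 0.8810.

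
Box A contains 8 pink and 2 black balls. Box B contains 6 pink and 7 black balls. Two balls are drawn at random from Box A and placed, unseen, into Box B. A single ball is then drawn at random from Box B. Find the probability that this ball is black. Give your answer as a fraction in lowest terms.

Condition on how many of the transferred balls are black (from Box A: 2 black of 10; then Box B has 15 total).
  0 black: C(2,0)C(8,2)/C(10,2) = 28/45; then P = 7/15
  1 black: C(2,1)C(8,1)/C(10,2) = 16/45; then P = 8/15
  2 black: C(2,2)C(8,0)/C(10,2) = 1/45; then P = 9/15
P(black from Box B) = 37/75 ≈ 0.4933.

37/75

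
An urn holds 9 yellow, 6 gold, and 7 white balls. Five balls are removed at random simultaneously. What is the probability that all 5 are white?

1/1254

Unordered draws without replacement: count favorable combinations over C(22,5).
Favorable = C(9,0) · C(6,0) · C(7,5) = 21; total = C(22,5) = 26334.
P = 21/26334 = 1/1254 ≈ 0.0008.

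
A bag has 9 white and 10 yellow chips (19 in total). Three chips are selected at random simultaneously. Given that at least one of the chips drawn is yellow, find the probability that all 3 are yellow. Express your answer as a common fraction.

P(all 3 yellow) = C(10,3)/C(19,3) = 40/323; P(at least one yellow) = 1 − C(9,3)/C(19,3) = 295/323.
Since 'all 3 yellow' ⊆ 'at least one yellow', P(all 3 | at least one) = 40/323 / 295/323 = 8/59 ≈ 0.1356.

8/59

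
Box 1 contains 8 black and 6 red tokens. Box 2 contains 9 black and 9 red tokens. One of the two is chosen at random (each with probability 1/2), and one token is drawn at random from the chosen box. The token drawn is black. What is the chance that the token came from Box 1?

8/15

P(black | Box 1) = 4/7; P(black | Box 2) = 1/2.
P(black) = 1/2·4/7 + 1/2·1/2 = 15/28.
By Bayes' rule, P(Box 1 | black) = 2/7 / 15/28 = 8/15 ≈ 0.5333.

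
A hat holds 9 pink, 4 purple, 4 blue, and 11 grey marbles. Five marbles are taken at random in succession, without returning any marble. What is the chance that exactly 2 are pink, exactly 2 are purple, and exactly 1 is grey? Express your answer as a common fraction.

Unordered draws without replacement: count favorable combinations over C(28,5).
Favorable = C(9,2) · C(4,2) · C(4,0) · C(11,1) = 2376; total = C(28,5) = 98280.
P = 2376/98280 = 11/455 ≈ 0.0242.

11/455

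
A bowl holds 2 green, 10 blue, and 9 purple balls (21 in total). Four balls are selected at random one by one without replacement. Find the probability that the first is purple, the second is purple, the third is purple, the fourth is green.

2/285

Multiply the conditional probability of each draw in order, without replacement, so each draw removes one from its color and from the total.
P = (9/21) · (8/20) · (7/19) · (2/18) = 2/285 ≈ 0.0070.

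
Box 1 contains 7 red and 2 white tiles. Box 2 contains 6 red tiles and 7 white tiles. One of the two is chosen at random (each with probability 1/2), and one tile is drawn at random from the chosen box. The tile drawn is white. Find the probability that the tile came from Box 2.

63/89

P(white | Box 1) = 2/9; P(white | Box 2) = 7/13.
P(white) = 1/2·2/9 + 1/2·7/13 = 89/234.
By Bayes' rule, P(Box 2 | white) = 7/26 / 89/234 = 63/89 ≈ 0.7079.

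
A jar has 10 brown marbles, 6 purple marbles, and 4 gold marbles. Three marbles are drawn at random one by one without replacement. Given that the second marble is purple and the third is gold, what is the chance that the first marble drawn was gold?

1/6

P(first=gold and the second marble is purple and the third is gold) = (4/20)·(6/19)·(3/18) = 1/95.
P(E) = Σ over first color = 2/57 + 1/57 + 1/95 = 6/95.
By Bayes, P(first=gold | E) = 1/95 / 6/95 = 1/6 ≈ 0.1667.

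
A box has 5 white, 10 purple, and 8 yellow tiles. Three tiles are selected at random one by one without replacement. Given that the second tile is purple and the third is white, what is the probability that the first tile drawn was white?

4/21

P(first=white and the second tile is purple and the third is white) = (5/23)·(10/22)·(4/21) = 100/5313.
P(E) = Σ over first color = 100/5313 + 75/1771 + 200/5313 = 25/253.
By Bayes, P(first=white | E) = 100/5313 / 25/253 = 4/21 ≈ 0.1905.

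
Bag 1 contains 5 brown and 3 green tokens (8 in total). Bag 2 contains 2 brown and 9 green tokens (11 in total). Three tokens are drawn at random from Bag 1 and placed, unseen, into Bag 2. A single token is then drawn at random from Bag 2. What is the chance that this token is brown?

Condition on how many of the transferred tokens are brown (from Bag 1: 5 brown of 8; then Bag 2 has 14 total).
  0 brown: C(5,0)C(3,3)/C(8,3) = 1/56; then P = 2/14
  1 brown: C(5,1)C(3,2)/C(8,3) = 15/56; then P = 3/14
  2 brown: C(5,2)C(3,1)/C(8,3) = 15/28; then P = 4/14
  3 brown: C(5,3)C(3,0)/C(8,3) = 5/28; then P = 5/14
P(brown from Bag 2) = 31/112 ≈ 0.2768.

31/112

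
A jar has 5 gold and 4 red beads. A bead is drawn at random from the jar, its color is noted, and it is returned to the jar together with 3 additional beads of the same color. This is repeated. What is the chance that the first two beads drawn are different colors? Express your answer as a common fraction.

10/27

Either gold then red, or red then gold; after the first draw the total is 12.
P = (5/9)·(4/12) + (4/9)·(5/12) = 10/27 ≈ 0.3704.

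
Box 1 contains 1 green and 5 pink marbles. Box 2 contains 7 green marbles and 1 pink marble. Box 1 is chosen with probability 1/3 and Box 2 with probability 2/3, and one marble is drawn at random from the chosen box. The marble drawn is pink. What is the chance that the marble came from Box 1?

10/13

P(pink | Box 1) = 5/6; P(pink | Box 2) = 1/8.
P(pink) = 1/3·5/6 + 2/3·1/8 = 13/36.
By Bayes' rule, P(Box 1 | pink) = 5/18 / 13/36 = 10/13 ≈ 0.7692.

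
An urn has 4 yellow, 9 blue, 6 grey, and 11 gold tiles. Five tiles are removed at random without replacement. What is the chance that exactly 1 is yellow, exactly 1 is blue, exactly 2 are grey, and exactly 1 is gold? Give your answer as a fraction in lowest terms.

110/2639

Unordered draws without replacement: count favorable combinations over C(30,5).
Favorable = C(4,1) · C(9,1) · C(6,2) · C(11,1) = 5940; total = C(30,5) = 142506.
P = 5940/142506 = 110/2639 ≈ 0.0417.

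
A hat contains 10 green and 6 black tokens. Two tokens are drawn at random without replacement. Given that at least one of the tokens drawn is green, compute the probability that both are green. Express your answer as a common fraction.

P(both green) = C(10,2)/C(16,2) = 3/8; P(at least one green) = 1 − C(6,2)/C(16,2) = 7/8.
Since 'both green' ⊆ 'at least one green', P(both | at least one) = 3/8 / 7/8 = 3/7 ≈ 0.4286.

3/7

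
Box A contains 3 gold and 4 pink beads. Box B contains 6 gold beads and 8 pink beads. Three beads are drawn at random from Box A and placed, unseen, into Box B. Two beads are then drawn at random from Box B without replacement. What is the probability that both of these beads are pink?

Condition on how many of the transferred beads are pink (from Box A: 4 pink of 7; then Box B has 17 total).
  0 pink: C(4,0)C(3,3)/C(7,3) = 1/35; then P = C(8,2)/C(17,2) = 7/34
  1 pink: C(4,1)C(3,2)/C(7,3) = 12/35; then P = C(9,2)/C(17,2) = 9/34
  2 pink: C(4,2)C(3,1)/C(7,3) = 18/35; then P = C(10,2)/C(17,2) = 45/136
  3 pink: C(4,3)C(3,0)/C(7,3) = 4/35; then P = C(11,2)/C(17,2) = 55/136
P(both pink) = 149/476 ≈ 0.3130.

149/476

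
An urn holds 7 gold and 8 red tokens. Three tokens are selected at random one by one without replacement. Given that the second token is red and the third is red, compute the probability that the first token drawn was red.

P(first=red and the second token is red and the third is red) = (8/15)·(7/14)·(6/13) = 8/65.
P(E) = Σ over first color = 28/195 + 8/65 = 4/15.
By Bayes, P(first=red | E) = 8/65 / 4/15 = 6/13 ≈ 0.4615.

6/13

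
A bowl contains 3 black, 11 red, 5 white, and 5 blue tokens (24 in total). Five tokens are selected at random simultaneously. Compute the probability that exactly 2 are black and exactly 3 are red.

15/1288

Unordered draws without replacement: count favorable combinations over C(24,5).
Favorable = C(3,2) · C(11,3) · C(5,0) · C(5,0) = 495; total = C(24,5) = 42504.
P = 495/42504 = 15/1288 ≈ 0.0116.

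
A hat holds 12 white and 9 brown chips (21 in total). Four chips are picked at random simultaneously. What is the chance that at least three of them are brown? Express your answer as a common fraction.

18/95

Sum the hypergeometric tail for j = 3,…,4 brown chips.
Favorable = C(9,3)·C(12,1) + C(9,4)·C(12,0) = 1134; total = C(21,4) = 5985.
P = 1134/5985 = 18/95 ≈ 0.1895.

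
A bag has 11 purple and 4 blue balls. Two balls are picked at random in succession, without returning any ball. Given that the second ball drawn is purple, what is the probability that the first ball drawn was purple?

P(first=purple and the second ball drawn is purple) = (11/15)·(10/14) = 11/21.
P(the second ball drawn is purple) = Σ over first color = 11/21 + 22/105 = 11/15.
By Bayes, P(first=purple | the second ball drawn is purple) = 11/21 / 11/15 = 5/7 ≈ 0.7143.

5/7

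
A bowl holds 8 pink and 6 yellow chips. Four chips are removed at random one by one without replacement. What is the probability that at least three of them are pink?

Sum the hypergeometric tail for j = 3,…,4 pink chips.
Favorable = C(8,3)·C(6,1) + C(8,4)·C(6,0) = 406; total = C(14,4) = 1001.
P = 406/1001 = 58/143 ≈ 0.4056.

58/143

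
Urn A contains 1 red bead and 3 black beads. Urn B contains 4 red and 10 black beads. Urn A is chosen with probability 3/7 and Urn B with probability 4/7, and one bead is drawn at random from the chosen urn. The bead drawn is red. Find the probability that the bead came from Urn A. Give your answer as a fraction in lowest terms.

P(red | Urn A) = 1/4; P(red | Urn B) = 2/7.
P(red) = 3/7·1/4 + 4/7·2/7 = 53/196.
By Bayes' rule, P(Urn A | red) = 3/28 / 53/196 = 21/53 ≈ 0.3962.

21/53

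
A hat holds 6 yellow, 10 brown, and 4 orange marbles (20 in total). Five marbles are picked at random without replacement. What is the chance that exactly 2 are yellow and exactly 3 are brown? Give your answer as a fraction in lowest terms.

Unordered draws without replacement: count favorable combinations over C(20,5).
Favorable = C(6,2) · C(10,3) · C(4,0) = 1800; total = C(20,5) = 15504.
P = 1800/15504 = 75/646 ≈ 0.1161.

75/646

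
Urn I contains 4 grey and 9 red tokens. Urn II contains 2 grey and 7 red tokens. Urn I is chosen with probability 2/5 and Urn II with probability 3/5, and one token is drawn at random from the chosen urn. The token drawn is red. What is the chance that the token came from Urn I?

P(red | Urn I) = 9/13; P(red | Urn II) = 7/9.
P(red) = 2/5·9/13 + 3/5·7/9 = 29/39.
By Bayes' rule, P(Urn I | red) = 18/65 / 29/39 = 54/145 ≈ 0.3724.

54/145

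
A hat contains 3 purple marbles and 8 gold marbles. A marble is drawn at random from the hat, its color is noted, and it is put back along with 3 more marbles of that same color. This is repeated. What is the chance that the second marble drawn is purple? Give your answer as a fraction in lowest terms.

3/11

Condition on the first draw. If first is purple (prob 3/11), second-purple has prob (6)/(14); if not (prob 8/11), it has prob 3/(14).
P = (3/11)·(6/14) + (8/11)·(3/14) = 3/11 ≈ 0.2727.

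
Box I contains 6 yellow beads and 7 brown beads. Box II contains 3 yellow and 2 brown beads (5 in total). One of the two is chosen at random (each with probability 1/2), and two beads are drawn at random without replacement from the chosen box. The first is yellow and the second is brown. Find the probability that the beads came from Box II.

P(E | Box I) = 7/26; P(E | Box II) = 3/10.
P(E) = 1/2·7/26 + 1/2·3/10 = 37/130.
By Bayes' rule, P(Box II | E) = 3/20 / 37/130 = 39/74 ≈ 0.5270.

39/74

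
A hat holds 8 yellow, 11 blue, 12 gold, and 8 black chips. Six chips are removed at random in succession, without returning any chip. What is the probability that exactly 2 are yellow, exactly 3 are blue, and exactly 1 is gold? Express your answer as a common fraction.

Unordered draws without replacement: count favorable combinations over C(39,6).
Favorable = C(8,2) · C(11,3) · C(12,1) · C(8,0) = 55440; total = C(39,6) = 3262623.
P = 55440/3262623 = 2640/155363 ≈ 0.0170.

2640/155363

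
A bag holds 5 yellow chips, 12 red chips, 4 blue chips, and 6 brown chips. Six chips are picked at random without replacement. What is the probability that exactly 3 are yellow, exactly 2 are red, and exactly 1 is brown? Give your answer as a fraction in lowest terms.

4/299

Unordered draws without replacement: count favorable combinations over C(27,6).
Favorable = C(5,3) · C(12,2) · C(4,0) · C(6,1) = 3960; total = C(27,6) = 296010.
P = 3960/296010 = 4/299 ≈ 0.0134.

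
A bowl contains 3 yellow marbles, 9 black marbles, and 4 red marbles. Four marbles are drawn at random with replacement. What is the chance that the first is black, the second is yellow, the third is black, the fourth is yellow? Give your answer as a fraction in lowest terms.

Multiply the conditional probability of each draw in order, with replacement (the composition resets each draw).
P = (9/16) · (3/16) · (9/16) · (3/16) = 729/65536 ≈ 0.0111.

729/65536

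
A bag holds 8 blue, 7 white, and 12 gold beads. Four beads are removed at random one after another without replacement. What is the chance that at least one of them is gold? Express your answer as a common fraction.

Use the complement: P(at least one gold) = 1 − P(no gold).
P(none) = C(15,4)/C(27,4) = 1365/17550.
So P = 1 − 1365/17550 = 83/90 ≈ 0.9222.

83/90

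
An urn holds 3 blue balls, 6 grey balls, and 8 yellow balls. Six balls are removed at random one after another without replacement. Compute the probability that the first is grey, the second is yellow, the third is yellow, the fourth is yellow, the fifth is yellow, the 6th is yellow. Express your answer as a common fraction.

Multiply the conditional probability of each draw in order, without replacement, so each draw removes one from its color and from the total.
P = (6/17) · (8/16) · (7/15) · (6/14) · (5/13) · (4/12) = 1/221 ≈ 0.0045.

1/221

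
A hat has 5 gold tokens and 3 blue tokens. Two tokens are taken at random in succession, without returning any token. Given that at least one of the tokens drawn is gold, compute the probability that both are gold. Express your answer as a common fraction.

2/5

P(both gold) = C(5,2)/C(8,2) = 5/14; P(at least one gold) = 1 − C(3,2)/C(8,2) = 25/28.
Since 'both gold' ⊆ 'at least one gold', P(both | at least one) = 5/14 / 25/28 = 2/5 ≈ 0.4000.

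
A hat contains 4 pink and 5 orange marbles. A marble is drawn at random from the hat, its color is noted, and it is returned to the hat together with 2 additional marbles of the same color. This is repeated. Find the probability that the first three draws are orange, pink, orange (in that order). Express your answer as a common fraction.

Track the composition after each reinforcement of +2.
P = (5/9) · (4/11) · (7/13) = 140/1287 ≈ 0.1088.

140/1287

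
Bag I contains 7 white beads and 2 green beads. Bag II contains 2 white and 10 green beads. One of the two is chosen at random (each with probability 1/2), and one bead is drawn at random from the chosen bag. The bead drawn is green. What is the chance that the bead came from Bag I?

P(green | Bag I) = 2/9; P(green | Bag II) = 5/6.
P(green) = 1/2·2/9 + 1/2·5/6 = 19/36.
By Bayes' rule, P(Bag I | green) = 1/9 / 19/36 = 4/19 ≈ 0.2105.

4/19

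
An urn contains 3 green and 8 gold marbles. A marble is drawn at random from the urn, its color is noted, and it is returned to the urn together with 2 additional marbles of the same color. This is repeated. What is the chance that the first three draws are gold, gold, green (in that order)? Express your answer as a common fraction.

16/143

Track the composition after each reinforcement of +2.
P = (8/11) · (10/13) · (3/15) = 16/143 ≈ 0.1119.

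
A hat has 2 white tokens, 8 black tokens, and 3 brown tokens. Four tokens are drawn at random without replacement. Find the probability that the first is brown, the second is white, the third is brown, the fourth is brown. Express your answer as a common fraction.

1/1430

Multiply the conditional probability of each draw in order, without replacement, so each draw removes one from its color and from the total.
P = (3/13) · (2/12) · (2/11) · (1/10) = 1/1430 ≈ 0.0007.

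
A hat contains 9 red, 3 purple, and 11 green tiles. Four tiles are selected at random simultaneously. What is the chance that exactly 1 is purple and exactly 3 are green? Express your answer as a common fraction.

9/161

Unordered draws without replacement: count favorable combinations over C(23,4).
Favorable = C(9,0) · C(3,1) · C(11,3) = 495; total = C(23,4) = 8855.
P = 495/8855 = 9/161 ≈ 0.0559.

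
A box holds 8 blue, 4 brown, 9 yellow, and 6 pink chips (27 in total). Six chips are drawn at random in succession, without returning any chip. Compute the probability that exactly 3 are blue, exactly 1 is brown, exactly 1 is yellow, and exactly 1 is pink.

Unordered draws without replacement: count favorable combinations over C(27,6).
Favorable = C(8,3) · C(4,1) · C(9,1) · C(6,1) = 12096; total = C(27,6) = 296010.
P = 12096/296010 = 672/16445 ≈ 0.0409.

672/16445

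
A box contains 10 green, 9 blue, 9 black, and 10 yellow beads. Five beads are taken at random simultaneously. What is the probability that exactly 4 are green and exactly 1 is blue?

Unordered draws without replacement: count favorable combinations over C(38,5).
Favorable = C(10,4) · C(9,1) · C(9,0) · C(10,0) = 1890; total = C(38,5) = 501942.
P = 1890/501942 = 45/11951 ≈ 0.0038.

45/11951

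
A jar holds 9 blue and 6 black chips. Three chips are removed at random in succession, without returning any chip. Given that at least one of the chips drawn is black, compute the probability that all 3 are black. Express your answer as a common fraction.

20/371

P(all 3 black) = C(6,3)/C(15,3) = 4/91; P(at least one black) = 1 − C(9,3)/C(15,3) = 53/65.
Since 'all 3 black' ⊆ 'at least one black', P(all 3 | at least one) = 4/91 / 53/65 = 20/371 ≈ 0.0539.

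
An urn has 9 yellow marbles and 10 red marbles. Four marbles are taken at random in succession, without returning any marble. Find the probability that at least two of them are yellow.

431/646

Sum the hypergeometric tail for j = 2,…,4 yellow marbles.
Favorable = C(9,2)·C(10,2) + C(9,3)·C(10,1) + C(9,4)·C(10,0) = 2586; total = C(19,4) = 3876.
P = 2586/3876 = 431/646 ≈ 0.6672.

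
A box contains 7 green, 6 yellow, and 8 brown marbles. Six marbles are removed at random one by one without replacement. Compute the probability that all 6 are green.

1/7752

Unordered draws without replacement: count favorable combinations over C(21,6).
Favorable = C(7,6) · C(6,0) · C(8,0) = 7; total = C(21,6) = 54264.
P = 7/54264 = 1/7752 ≈ 0.0001.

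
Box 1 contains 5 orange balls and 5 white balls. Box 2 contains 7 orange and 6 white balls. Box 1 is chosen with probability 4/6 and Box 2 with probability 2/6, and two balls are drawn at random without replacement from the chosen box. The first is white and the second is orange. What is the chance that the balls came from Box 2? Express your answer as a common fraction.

P(E | Box 1) = 5/18; P(E | Box 2) = 7/26.
P(E) = 2/3·5/18 + 1/3·7/26 = 193/702.
By Bayes' rule, P(Box 2 | E) = 7/78 / 193/702 = 63/193 ≈ 0.3264.

63/193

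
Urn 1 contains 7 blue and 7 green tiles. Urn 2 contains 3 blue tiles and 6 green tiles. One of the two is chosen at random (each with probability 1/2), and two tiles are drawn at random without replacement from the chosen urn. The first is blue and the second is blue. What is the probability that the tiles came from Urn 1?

36/49

P(E | Urn 1) = 3/13; P(E | Urn 2) = 1/12.
P(E) = 1/2·3/13 + 1/2·1/12 = 49/312.
By Bayes' rule, P(Urn 1 | E) = 3/26 / 49/312 = 36/49 ≈ 0.7347.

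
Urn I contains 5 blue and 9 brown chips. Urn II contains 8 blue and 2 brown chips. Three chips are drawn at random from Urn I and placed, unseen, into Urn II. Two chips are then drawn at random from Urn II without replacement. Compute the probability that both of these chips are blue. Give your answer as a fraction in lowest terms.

Condition on how many of the transferred chips are blue (from Urn I: 5 blue of 14; then Urn II has 13 total).
  0 blue: C(5,0)C(9,3)/C(14,3) = 3/13; then P = C(8,2)/C(13,2) = 14/39
  1 blue: C(5,1)C(9,2)/C(14,3) = 45/91; then P = C(9,2)/C(13,2) = 6/13
  2 blue: C(5,2)C(9,1)/C(14,3) = 45/182; then P = C(10,2)/C(13,2) = 15/26
  3 blue: C(5,3)C(9,0)/C(14,3) = 5/182; then P = C(11,2)/C(13,2) = 55/78
P(both blue) = 1679/3549 ≈ 0.4731.

1679/3549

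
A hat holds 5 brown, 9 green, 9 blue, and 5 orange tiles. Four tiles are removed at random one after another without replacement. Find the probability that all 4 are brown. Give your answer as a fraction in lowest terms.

Unordered draws without replacement: count favorable combinations over C(28,4).
Favorable = C(5,4) · C(9,0) · C(9,0) · C(5,0) = 5; total = C(28,4) = 20475.
P = 5/20475 = 1/4095 ≈ 0.0002.

1/4095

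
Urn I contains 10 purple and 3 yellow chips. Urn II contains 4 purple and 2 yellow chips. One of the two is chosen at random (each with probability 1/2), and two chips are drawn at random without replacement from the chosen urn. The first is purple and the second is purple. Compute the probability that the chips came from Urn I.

75/127

P(E | Urn I) = 15/26; P(E | Urn II) = 2/5.
P(E) = 1/2·15/26 + 1/2·2/5 = 127/260.
By Bayes' rule, P(Urn I | E) = 15/52 / 127/260 = 75/127 ≈ 0.5906.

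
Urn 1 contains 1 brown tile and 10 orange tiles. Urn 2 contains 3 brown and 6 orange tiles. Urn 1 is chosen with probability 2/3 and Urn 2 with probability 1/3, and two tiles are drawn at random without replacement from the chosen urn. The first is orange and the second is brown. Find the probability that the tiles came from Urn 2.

P(E | Urn 1) = 1/11; P(E | Urn 2) = 1/4.
P(E) = 2/3·1/11 + 1/3·1/4 = 19/132.
By Bayes' rule, P(Urn 2 | E) = 1/12 / 19/132 = 11/19 ≈ 0.5789.

11/19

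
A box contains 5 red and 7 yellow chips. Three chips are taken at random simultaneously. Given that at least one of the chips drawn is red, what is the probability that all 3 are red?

2/37

P(all 3 red) = C(5,3)/C(12,3) = 1/22; P(at least one red) = 1 − C(7,3)/C(12,3) = 37/44.
Since 'all 3 red' ⊆ 'at least one red', P(all 3 | at least one) = 1/22 / 37/44 = 2/37 ≈ 0.0541.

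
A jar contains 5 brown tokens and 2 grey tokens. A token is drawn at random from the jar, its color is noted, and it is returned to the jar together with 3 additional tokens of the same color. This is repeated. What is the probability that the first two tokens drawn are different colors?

Either grey then brown, or brown then grey; after the first draw the total is 10.
P = (2/7)·(5/10) + (5/7)·(2/10) = 2/7 ≈ 0.2857.

2/7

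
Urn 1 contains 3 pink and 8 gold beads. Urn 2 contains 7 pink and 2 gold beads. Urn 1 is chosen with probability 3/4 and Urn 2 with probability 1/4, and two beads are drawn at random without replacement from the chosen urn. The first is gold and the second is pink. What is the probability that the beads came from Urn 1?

1296/1681

P(E | Urn 1) = 12/55; P(E | Urn 2) = 7/36.
P(E) = 3/4·12/55 + 1/4·7/36 = 1681/7920.
By Bayes' rule, P(Urn 1 | E) = 9/55 / 1681/7920 = 1296/1681 ≈ 0.7710.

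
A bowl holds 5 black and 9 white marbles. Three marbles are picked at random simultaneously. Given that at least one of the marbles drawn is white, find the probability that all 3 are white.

14/59

P(all 3 white) = C(9,3)/C(14,3) = 3/13; P(at least one white) = 1 − C(5,3)/C(14,3) = 177/182.
Since 'all 3 white' ⊆ 'at least one white', P(all 3 | at least one) = 3/13 / 177/182 = 14/59 ≈ 0.2373.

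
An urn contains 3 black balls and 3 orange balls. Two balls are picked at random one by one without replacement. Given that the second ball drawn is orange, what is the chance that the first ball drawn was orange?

P(first=orange and the second ball drawn is orange) = (3/6)·(2/5) = 1/5.
P(the second ball drawn is orange) = Σ over first color = 3/10 + 1/5 = 1/2.
By Bayes, P(first=orange | the second ball drawn is orange) = 1/5 / 1/2 = 2/5 ≈ 0.4000.

2/5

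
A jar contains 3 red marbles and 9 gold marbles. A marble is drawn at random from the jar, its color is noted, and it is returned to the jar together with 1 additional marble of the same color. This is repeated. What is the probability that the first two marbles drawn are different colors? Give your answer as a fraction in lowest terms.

Either red then gold, or gold then red; after the first draw the total is 13.
P = (3/12)·(9/13) + (9/12)·(3/13) = 9/26 ≈ 0.3462.

9/26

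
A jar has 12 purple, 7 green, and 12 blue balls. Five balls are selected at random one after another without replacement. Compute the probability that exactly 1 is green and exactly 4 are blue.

Unordered draws without replacement: count favorable combinations over C(31,5).
Favorable = C(12,0) · C(7,1) · C(12,4) = 3465; total = C(31,5) = 169911.
P = 3465/169911 = 55/2697 ≈ 0.0204.

55/2697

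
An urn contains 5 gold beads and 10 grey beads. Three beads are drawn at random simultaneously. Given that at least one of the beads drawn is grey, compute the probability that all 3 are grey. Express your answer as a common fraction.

24/89

P(all 3 grey) = C(10,3)/C(15,3) = 24/91; P(at least one grey) = 1 − C(5,3)/C(15,3) = 89/91.
Since 'all 3 grey' ⊆ 'at least one grey', P(all 3 | at least one) = 24/91 / 89/91 = 24/89 ≈ 0.2697.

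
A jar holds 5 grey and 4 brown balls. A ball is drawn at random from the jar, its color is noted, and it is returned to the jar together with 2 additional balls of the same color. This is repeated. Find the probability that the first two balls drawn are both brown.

After a brown draw the jar holds 6 brown out of 11.
P = (4/9)·(6/11) = 8/33 ≈ 0.2424.

8/33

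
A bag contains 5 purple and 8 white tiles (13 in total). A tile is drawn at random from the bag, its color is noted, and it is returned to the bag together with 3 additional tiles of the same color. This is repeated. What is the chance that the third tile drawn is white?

8/13

Sum over the four possibilities for the first two draws (white/not-white each), tracking how the white count and total change by +3 per draw.
P(third is white) = 8/13 ≈ 0.6154. (In a Pólya urn every draw has the same marginal probability 8/13.)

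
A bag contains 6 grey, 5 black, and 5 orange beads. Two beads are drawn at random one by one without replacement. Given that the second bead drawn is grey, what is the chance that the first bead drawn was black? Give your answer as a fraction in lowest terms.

1/3

P(first=black and the second bead drawn is grey) = (5/16)·(6/15) = 1/8.
P(the second bead drawn is grey) = Σ over first color = 1/8 + 1/8 + 1/8 = 3/8.
By Bayes, P(first=black | the second bead drawn is grey) = 1/8 / 3/8 = 1/3 ≈ 0.3333.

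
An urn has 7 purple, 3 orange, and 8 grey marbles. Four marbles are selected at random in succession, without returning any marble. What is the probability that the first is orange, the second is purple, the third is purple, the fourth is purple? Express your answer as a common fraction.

Multiply the conditional probability of each draw in order, without replacement, so each draw removes one from its color and from the total.
P = (3/18) · (7/17) · (6/16) · (5/15) = 7/816 ≈ 0.0086.

7/816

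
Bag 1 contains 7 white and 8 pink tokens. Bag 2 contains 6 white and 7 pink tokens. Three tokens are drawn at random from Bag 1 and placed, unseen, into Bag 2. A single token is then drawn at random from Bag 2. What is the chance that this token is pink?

43/80

Condition on how many of the transferred tokens are pink (from Bag 1: 8 pink of 15; then Bag 2 has 16 total).
  0 pink: C(8,0)C(7,3)/C(15,3) = 1/13; then P = 7/16
  1 pink: C(8,1)C(7,2)/C(15,3) = 24/65; then P = 8/16
  2 pink: C(8,2)C(7,1)/C(15,3) = 28/65; then P = 9/16
  3 pink: C(8,3)C(7,0)/C(15,3) = 8/65; then P = 10/16
P(pink from Bag 2) = 43/80 ≈ 0.5375.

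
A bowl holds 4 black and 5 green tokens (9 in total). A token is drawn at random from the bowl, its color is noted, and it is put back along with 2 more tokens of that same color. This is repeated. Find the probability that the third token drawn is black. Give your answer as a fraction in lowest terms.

4/9

Sum over the four possibilities for the first two draws (black/not-black each), tracking how the black count and total change by +2 per draw.
P(third is black) = 4/9 ≈ 0.4444. (In a Pólya urn every draw has the same marginal probability 4/9.)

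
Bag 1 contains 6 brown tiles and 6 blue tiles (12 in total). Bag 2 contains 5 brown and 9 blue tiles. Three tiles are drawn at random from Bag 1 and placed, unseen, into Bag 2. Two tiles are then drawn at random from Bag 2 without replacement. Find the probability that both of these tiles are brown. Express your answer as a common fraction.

Condition on how many of the transferred tiles are brown (from Bag 1: 6 brown of 12; then Bag 2 has 17 total).
  0 brown: C(6,0)C(6,3)/C(12,3) = 1/11; then P = C(5,2)/C(17,2) = 5/68
  1 brown: C(6,1)C(6,2)/C(12,3) = 9/22; then P = C(6,2)/C(17,2) = 15/136
  2 brown: C(6,2)C(6,1)/C(12,3) = 9/22; then P = C(7,2)/C(17,2) = 21/136
  3 brown: C(6,3)C(6,0)/C(12,3) = 1/11; then P = C(8,2)/C(17,2) = 7/34
P(both brown) = 25/187 ≈ 0.1337.

25/187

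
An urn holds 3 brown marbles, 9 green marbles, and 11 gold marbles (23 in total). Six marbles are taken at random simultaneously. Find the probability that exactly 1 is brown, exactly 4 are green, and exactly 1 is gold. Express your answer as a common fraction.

18/437

Unordered draws without replacement: count favorable combinations over C(23,6).
Favorable = C(3,1) · C(9,4) · C(11,1) = 4158; total = C(23,6) = 100947.
P = 4158/100947 = 18/437 ≈ 0.0412.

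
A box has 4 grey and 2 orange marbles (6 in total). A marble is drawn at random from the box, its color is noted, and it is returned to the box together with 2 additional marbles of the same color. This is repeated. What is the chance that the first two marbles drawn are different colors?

Either grey then orange, or orange then grey; after the first draw the total is 8.
P = (4/6)·(2/8) + (2/6)·(4/8) = 1/3 ≈ 0.3333.

1/3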